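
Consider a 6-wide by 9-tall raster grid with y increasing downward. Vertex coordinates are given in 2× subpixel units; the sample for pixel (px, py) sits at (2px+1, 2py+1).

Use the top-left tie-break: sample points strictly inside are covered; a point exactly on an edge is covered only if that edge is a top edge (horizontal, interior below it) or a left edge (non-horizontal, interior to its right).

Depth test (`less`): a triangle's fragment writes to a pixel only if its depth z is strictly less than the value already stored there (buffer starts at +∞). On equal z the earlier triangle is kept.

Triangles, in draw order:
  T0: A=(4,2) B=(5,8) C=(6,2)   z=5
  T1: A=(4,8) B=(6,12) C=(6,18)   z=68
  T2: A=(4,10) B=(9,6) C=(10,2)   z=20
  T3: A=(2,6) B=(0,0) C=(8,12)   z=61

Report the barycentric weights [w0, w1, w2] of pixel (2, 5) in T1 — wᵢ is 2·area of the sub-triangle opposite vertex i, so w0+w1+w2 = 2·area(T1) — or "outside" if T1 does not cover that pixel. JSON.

T0:
  2·area = 12  (B↔C swapped to make it positive)
  edge (4, 2)→(6, 2): d=(2,0) top-left  bias=+0
  edge (6, 2)→(5, 8): d=(-1,6) right/bottom  bias=-1
  edge (5, 8)→(4, 2): d=(-1,-6) top-left  bias=+0
    (2,1)@(5, 3): e=[2,5,5] → █
    (3,1)@(7, 3): e=[2,-7,17] → ·
    (2,2)@(5, 5): e=[6,3,3] → █
    (3,2)@(7, 5): e=[6,-9,15] → ·
    (2,3)@(5, 7): e=[10,1,1] → █
    (3,3)@(7, 7): e=[10,-11,13] → ·
    (2,4)@(5, 9): e=[14,-1,-1] → ·
  covered (3 px):
    · · · · · ·
    · · █ · · ·
    · · █ · · ·
    · · █ · · ·
    · · · · · ·
    · · · · · ·
    · · · · · ·
    · · · · · ·
    · · · · · ·
T1:
  2·area = 12
  edge (4, 8)→(6, 12): d=(2,4) right/bottom  bias=-1
  edge (6, 12)→(6, 18): d=(0,6) right/bottom  bias=-1
  edge (6, 18)→(4, 8): d=(-2,-10) top-left  bias=+0
    (1,1)@(3, 3): e=[-6,18,0] → ·  [on edge]
    (2,5)@(5, 11): e=[2,6,4] → █
    (3,5)@(7, 11): e=[-6,-6,24] → ·
    (2,6)@(5, 13): e=[6,6,0] → █  [on edge]
    (3,6)@(7, 13): e=[-2,-6,20] → ·
    (2,7)@(5, 15): e=[10,6,-4] → ·
  covered (2 px):
    · · · · · ·
    · · · · · ·
    · · · · · ·
    · · · · · ·
    · · · · · ·
    · · █ · · ·
    · · █ · · ·
    · · · · · ·
    · · · · · ·
T2:
  2·area = 16  (B↔C swapped to make it positive)
  edge (4, 10)→(10, 2): d=(6,-8) top-left  bias=+0
  edge (10, 2)→(9, 6): d=(-1,4) right/bottom  bias=-1
  edge (9, 6)→(4, 10): d=(-5,4) right/bottom  bias=-1
    (4,2)@(9, 5): e=[10,1,5] → █
    (5,2)@(11, 5): e=[26,-7,-3] → ·
    (3,3)@(7, 7): e=[6,7,3] → █
    (4,3)@(9, 7): e=[22,-1,-5] → ·
    (2,4)@(5, 9): e=[2,13,1] → █
    (3,4)@(7, 9): e=[18,5,-7] → ·
    (2,5)@(5, 11): e=[14,11,-9] → ·
  covered (3 px):
    · · · · · ·
    · · · · · ·
    · · · · █ ·
    · · · █ · ·
    · · █ · · ·
    · · · · · ·
    · · · · · ·
    · · · · · ·
    · · · · · ·
T3:
  2·area = 24
  edge (2, 6)→(0, 0): d=(-2,-6) top-left  bias=+0
  edge (0, 0)→(8, 12): d=(8,12) right/bottom  bias=-1
  edge (8, 12)→(2, 6): d=(-6,-6) top-left  bias=+0
    (0,1)@(1, 3): e=[0,12,12] → █  [on edge]
    (1,1)@(3, 3): e=[12,-12,24] → ·
    (0,2)@(1, 5): e=[-4,28,0] → ·  [on edge]
    (1,2)@(3, 5): e=[8,4,12] → █
    (2,2)@(5, 5): e=[20,-20,24] → ·
    (1,3)@(3, 7): e=[4,20,0] → █  [on edge]
    (2,3)@(5, 7): e=[16,-4,12] → ·
    (1,4)@(3, 9): e=[0,36,-12] → ·  [on edge]
    (2,4)@(5, 9): e=[12,12,0] → █  [on edge]
    (3,4)@(7, 9): e=[24,-12,12] → ·
    (2,5)@(5, 11): e=[8,28,-12] → ·
    (3,5)@(7, 11): e=[20,4,0] → █  [on edge]
    (4,6)@(9, 13): e=[28,-4,0] → ·  [on edge]
    (2,7)@(5, 15): e=[0,60,-36] → ·  [on edge]
    (5,7)@(11, 15): e=[36,-12,0] → ·  [on edge]
  covered (5 px):
    · · · · · ·
    █ · · · · ·
    · █ · · · ·
    · █ · · · ·
    · · █ · · ·
    · · · █ · ·
    · · · · · ·
    · · · · · ·
    · · · · · ·

Answer: [6,4,2]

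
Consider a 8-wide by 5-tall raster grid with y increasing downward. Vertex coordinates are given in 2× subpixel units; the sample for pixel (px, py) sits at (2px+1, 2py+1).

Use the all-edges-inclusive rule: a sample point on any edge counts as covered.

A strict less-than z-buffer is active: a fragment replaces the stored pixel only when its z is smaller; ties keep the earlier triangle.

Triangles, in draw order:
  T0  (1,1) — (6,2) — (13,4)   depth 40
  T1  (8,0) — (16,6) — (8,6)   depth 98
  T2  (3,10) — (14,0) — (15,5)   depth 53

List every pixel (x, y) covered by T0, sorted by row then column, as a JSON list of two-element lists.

T0:
  2·area = 3
  edge (1, 1)→(6, 2): d=(5,1) inclusive
  edge (6, 2)→(13, 4): d=(7,2) inclusive
  edge (13, 4)→(1, 1): d=(-12,-3) inclusive
    (0,0)@(1, 1): e=[0,3,0] → #  [on edge]
    (1,0)@(3, 1): e=[-2,-1,6] → ·
    (0,1)@(1, 3): e=[10,17,-24] → ·
    (4,1)@(9, 3): e=[2,1,0] → #  [on edge]
    (5,1)@(11, 3): e=[0,-3,6] → ·  [on edge]
    (4,2)@(9, 5): e=[12,15,-24] → ·
  covered (2 px):
    # · · · · · · ·
    · · · · # · · ·
    · · · · · · · ·
    · · · · · · · ·
    · · · · · · · ·
T1:
  2·area = 48
  edge (8, 0)→(16, 6): d=(8,6) inclusive
  edge (16, 6)→(8, 6): d=(-8,0) inclusive
  edge (8, 6)→(8, 0): d=(0,-6) inclusive
    (4,0)@(9, 1): e=[2,40,6] → #
    (5,0)@(11, 1): e=[-10,40,18] → ·
    (4,1)@(9, 3): e=[18,24,6] → #
    (5,1)@(11, 3): e=[6,24,18] → #
    (6,1)@(13, 3): e=[-6,24,30] → ·
    (4,2)@(9, 5): e=[34,8,6] → #
    (6,2)@(13, 5): e=[10,8,30] → #
    (7,2)@(15, 5): e=[-2,8,42] → ·
    (4,3)@(9, 7): e=[50,-8,6] → ·
    (5,3)@(11, 7): e=[38,-8,18] → ·
    (6,3)@(13, 7): e=[26,-8,30] → ·
  covered (6 px):
    · · · · # · · ·
    · · · · # # · ·
    · · · · # # # ·
    · · · · · · · ·
    · · · · · · · ·
T2:
  2·area = 65
  edge (3, 10)→(14, 0): d=(11,-10) inclusive
  edge (14, 0)→(15, 5): d=(1,5) inclusive
  edge (15, 5)→(3, 10): d=(-12,5) inclusive
    (6,0)@(13, 1): e=[1,6,58] → #
    (7,0)@(15, 1): e=[21,-4,48] → ·
    (5,1)@(11, 3): e=[3,18,44] → #
    (7,1)@(15, 3): e=[43,-2,24] → ·
    (4,2)@(9, 5): e=[5,30,30] → #
    (7,2)@(15, 5): e=[65,0,0] → #  [on edge]
    (3,3)@(7, 7): e=[7,42,16] → #
    (5,3)@(11, 7): e=[47,22,-4] → ·
    (6,3)@(13, 7): e=[67,12,-14] → ·
    (7,3)@(15, 7): e=[87,2,-24] → ·
    (2,4)@(5, 9): e=[9,54,2] → #
    (3,4)@(7, 9): e=[29,44,-8] → ·
  covered (10 px):
    · · · · · · # ·
    · · · · · # # ·
    · · · · # # # #
    · · · # # · · ·
    · · # · · · · ·

Result: [[0,0],[4,1]]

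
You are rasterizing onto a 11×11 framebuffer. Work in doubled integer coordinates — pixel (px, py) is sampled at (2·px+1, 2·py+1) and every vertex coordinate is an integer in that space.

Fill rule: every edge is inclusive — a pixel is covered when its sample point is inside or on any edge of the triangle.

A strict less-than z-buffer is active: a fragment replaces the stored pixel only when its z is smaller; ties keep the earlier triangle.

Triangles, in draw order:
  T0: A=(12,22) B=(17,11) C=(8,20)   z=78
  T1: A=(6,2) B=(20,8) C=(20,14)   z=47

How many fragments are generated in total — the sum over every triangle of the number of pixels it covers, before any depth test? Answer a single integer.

T0:
  2·area = 54  (B↔C swapped to make it positive)
  edge (12, 22)→(8, 20): d=(-4,-2) inclusive
  edge (8, 20)→(17, 11): d=(9,-9) inclusive
  edge (17, 11)→(12, 22): d=(-5,11) inclusive
    (10,3)@(21, 7): e=[78,0,-24] → ·  [on edge]
    (9,4)@(19, 9): e=[66,0,-12] → ·  [on edge]
    (8,5)@(17, 11): e=[54,0,0] → #  [on edge]
    (9,5)@(19, 11): e=[58,18,-22] → ·
    (7,6)@(15, 13): e=[42,0,12] → #  [on edge]
    (8,6)@(17, 13): e=[46,18,-10] → ·
    (6,7)@(13, 15): e=[30,0,24] → #  [on edge]
    (8,7)@(17, 15): e=[38,36,-20] → ·
    (5,8)@(11, 17): e=[18,0,36] → #  [on edge]
    (7,8)@(15, 17): e=[26,36,-8] → ·
    (4,9)@(9, 19): e=[6,0,48] → #  [on edge]
    (7,9)@(15, 19): e=[18,54,-18] → ·
    (3,10)@(7, 21): e=[-6,0,60] → ·  [on edge]
  covered (10 px):
    · · · · · · · · · · ·
    · · · · · · · · · · ·
    · · · · · · · · · · ·
    · · · · · · · · · · ·
    · · · · · · · · · · ·
    · · · · · · · · # · ·
    · · · · · · · # · · ·
    · · · · · · # # · · ·
    · · · · · # # · · · ·
    · · · · # # # · · · ·
    · · · · · # · · · · ·
T1:
  2·area = 84
  edge (6, 2)→(20, 8): d=(14,6) inclusive
  edge (20, 8)→(20, 14): d=(0,6) inclusive
  edge (20, 14)→(6, 2): d=(-14,-12) inclusive
    (5,2)@(11, 5): e=[12,54,18] → #
    (6,2)@(13, 5): e=[0,42,42] → #  [on edge]
    (7,2)@(15, 5): e=[-12,30,66] → ·
    (5,3)@(11, 7): e=[40,54,-10] → ·
    (6,3)@(13, 7): e=[28,42,14] → #
    (7,3)@(15, 7): e=[16,30,38] → #
    (8,3)@(17, 7): e=[4,18,62] → #
    (9,3)@(19, 7): e=[-8,6,86] → ·
    (6,4)@(13, 9): e=[56,42,-14] → ·
    (7,4)@(15, 9): e=[44,30,10] → #
    (9,4)@(19, 9): e=[20,6,58] → #
    (10,4)@(21, 9): e=[8,-6,82] → ·
  covered (11 px):
    · · · · · · · · · · ·
    · · · · · · · · · · ·
    · · · · · # # · · · ·
    · · · · · · # # # · ·
    · · · · · · · # # # ·
    · · · · · · · · # # ·
    · · · · · · · · · # ·
    · · · · · · · · · · ·
    · · · · · · · · · · ·
    · · · · · · · · · · ·
    · · · · · · · · · · ·

Answer: 21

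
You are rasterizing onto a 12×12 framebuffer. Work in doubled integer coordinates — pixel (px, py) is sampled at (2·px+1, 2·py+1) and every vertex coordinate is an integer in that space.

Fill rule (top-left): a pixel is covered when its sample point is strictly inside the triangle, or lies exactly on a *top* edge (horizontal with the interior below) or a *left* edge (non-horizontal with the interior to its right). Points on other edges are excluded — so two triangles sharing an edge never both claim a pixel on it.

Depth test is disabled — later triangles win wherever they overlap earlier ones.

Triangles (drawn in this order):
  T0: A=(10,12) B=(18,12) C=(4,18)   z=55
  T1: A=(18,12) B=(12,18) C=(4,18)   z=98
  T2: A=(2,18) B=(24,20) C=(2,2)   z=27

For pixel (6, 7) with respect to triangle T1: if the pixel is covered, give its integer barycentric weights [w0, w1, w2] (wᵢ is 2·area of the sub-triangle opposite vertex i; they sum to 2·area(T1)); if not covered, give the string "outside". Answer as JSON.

T0:
  2·area = 48
  edge (10, 12)→(18, 12): d=(8,0) top-left  bias=+0
  edge (18, 12)→(4, 18): d=(-14,6) right/bottom  bias=-1
  edge (4, 18)→(10, 12): d=(6,-6) top-left  bias=+0
    (10,0)@(21, 1): e=[-88,136,0] → ·  [on edge]
    (9,1)@(19, 3): e=[-72,120,0] → ·  [on edge]
    (8,2)@(17, 5): e=[-56,104,0] → ·  [on edge]
    (7,3)@(15, 7): e=[-40,88,0] → ·  [on edge]
    (6,4)@(13, 9): e=[-24,72,0] → ·  [on edge]
    (5,5)@(11, 11): e=[-8,56,0] → ·  [on edge]
    (4,6)@(9, 13): e=[8,40,0] → █  [on edge]
    (5,6)@(11, 13): e=[8,28,12] → █
    (6,6)@(13, 13): e=[8,16,24] → █
    (7,6)@(15, 13): e=[8,4,36] → █
    (8,6)@(17, 13): e=[8,-8,48] → ·
    (3,7)@(7, 15): e=[24,24,0] → █  [on edge]
    (5,7)@(11, 15): e=[24,0,24] → ·  [on edge]
    (2,8)@(5, 17): e=[40,8,0] → █  [on edge]
    (1,9)@(3, 19): e=[56,-8,0] → ·  [on edge]
    (0,10)@(1, 21): e=[72,-24,0] → ·  [on edge]
  covered (7 px):
    · · · · · · · · · · · ·
    · · · · · · · · · · · ·
    · · · · · · · · · · · ·
    · · · · · · · · · · · ·
    · · · · · · · · · · · ·
    · · · · · · · · · · · ·
    · · · · █ █ █ █ · · · ·
    · · · █ █ · · · · · · ·
    · · █ · · · · · · · · ·
    · · · · · · · · · · · ·
    · · · · · · · · · · · ·
    · · · · · · · · · · · ·
T1:
  2·area = 48
  edge (18, 12)→(12, 18): d=(-6,6) right/bottom  bias=-1
  edge (12, 18)→(4, 18): d=(-8,0) right/bottom  bias=-1
  edge (4, 18)→(18, 12): d=(14,-6) top-left  bias=+0
    (11,3)@(23, 7): e=[0,88,-40] → ·  [on edge]
    (10,4)@(21, 9): e=[0,72,-24] → ·  [on edge]
    (9,5)@(19, 11): e=[0,56,-8] → ·  [on edge]
    (8,6)@(17, 13): e=[0,40,8] → ·  [on edge]
    (5,7)@(11, 15): e=[24,24,0] → █  [on edge]
    (6,7)@(13, 15): e=[12,24,12] → █
    (7,7)@(15, 15): e=[0,24,24] → ·  [on edge]
    (3,8)@(7, 17): e=[36,8,4] → █
    (4,8)@(9, 17): e=[24,8,16] → █
    (6,8)@(13, 17): e=[0,8,40] → ·  [on edge]
    (3,9)@(7, 19): e=[24,-8,32] → ·
    (4,9)@(9, 19): e=[12,-8,44] → ·
    (5,9)@(11, 19): e=[0,-8,56] → ·  [on edge]
    (4,10)@(9, 21): e=[0,-24,72] → ·  [on edge]
    (3,11)@(7, 23): e=[0,-40,88] → ·  [on edge]
  covered (5 px):
    · · · · · · · · · · · ·
    · · · · · · · · · · · ·
    · · · · · · · · · · · ·
    · · · · · · · · · · · ·
    · · · · · · · · · · · ·
    · · · · · · · · · · · ·
    · · · · · · · · · · · ·
    · · · · · █ █ · · · · ·
    · · · █ █ █ · · · · · ·
    · · · · · · · · · · · ·
    · · · · · · · · · · · ·
    · · · · · · · · · · · ·
T2:
  2·area = 352  (B↔C swapped to make it positive)
  edge (2, 18)→(2, 2): d=(0,-16) top-left  bias=+0
  edge (2, 2)→(24, 20): d=(22,18) right/bottom  bias=-1
  edge (24, 20)→(2, 18): d=(-22,-2) top-left  bias=+0
    (1,1)@(3, 3): e=[16,4,332] → █
    (2,1)@(5, 3): e=[48,-32,336] → ·
    (1,2)@(3, 5): e=[16,48,288] → █
    (2,2)@(5, 5): e=[48,12,292] → █
    (3,2)@(7, 5): e=[80,-24,296] → ·
    (1,3)@(3, 7): e=[16,92,244] → █
    (3,3)@(7, 7): e=[80,20,252] → █
    (4,3)@(9, 7): e=[112,-16,256] → ·
    (1,4)@(3, 9): e=[16,136,200] → █
    (4,4)@(9, 9): e=[112,28,212] → █
    (5,4)@(11, 9): e=[144,-8,216] → ·
    (1,5)@(3, 11): e=[16,180,156] → █
    (6,5)@(13, 11): e=[176,0,176] → ·  [on edge]
    (6,9)@(13, 19): e=[176,176,0] → █  [on edge]
  covered (44 px):
    · · · · · · · · · · · ·
    · █ · · · · · · · · · ·
    · █ █ · · · · · · · · ·
    · █ █ █ · · · · · · · ·
    · █ █ █ █ · · · · · · ·
    · █ █ █ █ █ · · · · · ·
    · █ █ █ █ █ █ █ · · · ·
    · █ █ █ █ █ █ █ █ · · ·
    · █ █ █ █ █ █ █ █ █ · ·
    · · · · · · █ █ █ █ █ ·
    · · · · · · · · · · · ·
    · · · · · · · · · · · ·

Result: [24,12,12]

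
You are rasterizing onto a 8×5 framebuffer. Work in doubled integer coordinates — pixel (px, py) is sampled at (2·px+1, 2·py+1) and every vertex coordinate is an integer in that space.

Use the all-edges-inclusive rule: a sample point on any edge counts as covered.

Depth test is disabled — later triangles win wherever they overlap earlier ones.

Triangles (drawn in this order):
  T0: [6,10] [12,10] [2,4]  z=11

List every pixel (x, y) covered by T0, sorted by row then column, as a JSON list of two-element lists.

T0:
  2·area = 36  (B↔C swapped to make it positive)
  edge (6, 10)→(2, 4): d=(-4,-6) inclusive
  edge (2, 4)→(12, 10): d=(10,6) inclusive
  edge (12, 10)→(6, 10): d=(-6,0) inclusive
    (1,2)@(3, 5): e=[2,4,30] → X
    (2,2)@(5, 5): e=[14,-8,30] → .
    (1,3)@(3, 7): e=[-6,24,18] → .
    (2,3)@(5, 7): e=[6,12,18] → X
    (3,3)@(7, 7): e=[18,0,18] → X  [on edge]
    (4,3)@(9, 7): e=[30,-12,18] → .
    (2,4)@(5, 9): e=[-2,32,6] → .
    (3,4)@(7, 9): e=[10,20,6] → X
    (4,4)@(9, 9): e=[22,8,6] → X
    (5,4)@(11, 9): e=[34,-4,6] → .
  covered (5 px):
    . . . . . . . .
    . . . . . . . .
    . X . . . . . .
    . . X X . . . .
    . . . X X . . .

Final: [[1,2],[2,3],[3,3],[3,4],[4,4]]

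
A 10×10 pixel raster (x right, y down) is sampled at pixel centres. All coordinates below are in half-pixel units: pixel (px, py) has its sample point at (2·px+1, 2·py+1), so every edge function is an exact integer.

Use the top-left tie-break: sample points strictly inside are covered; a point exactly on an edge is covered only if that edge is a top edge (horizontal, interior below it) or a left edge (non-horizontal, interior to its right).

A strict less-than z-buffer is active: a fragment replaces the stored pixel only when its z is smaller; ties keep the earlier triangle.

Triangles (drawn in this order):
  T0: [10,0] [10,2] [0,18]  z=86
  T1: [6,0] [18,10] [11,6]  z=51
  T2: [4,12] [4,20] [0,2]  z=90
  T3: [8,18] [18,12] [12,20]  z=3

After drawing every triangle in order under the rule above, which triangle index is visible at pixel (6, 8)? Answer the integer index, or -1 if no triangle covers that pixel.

T0:
  2·area = 20
  edge (10, 0)→(10, 2): d=(0,2) right/bottom  bias=-1
  edge (10, 2)→(0, 18): d=(-10,16) right/bottom  bias=-1
  edge (0, 18)→(10, 0): d=(10,-18) top-left  bias=+0
    (4,1)@(9, 3): e=[2,6,12] → X
    (5,1)@(11, 3): e=[-2,-26,48] → .
    (4,2)@(9, 5): e=[2,-14,32] → .
    (2,4)@(5, 9): e=[10,10,0] → X  [on edge]
    (3,4)@(7, 9): e=[6,-22,36] → .
    (2,5)@(5, 11): e=[10,-10,20] → .
    (1,6)@(3, 13): e=[14,2,4] → X
    (2,6)@(5, 13): e=[10,-30,40] → .
    (1,7)@(3, 15): e=[14,-18,24] → .
  covered (3 px):
    . . . . . . . . . .
    . . . . X . . . . .
    . . . . . . . . . .
    . . . . . . . . . .
    . . X . . . . . . .
    . . . . . . . . . .
    . X . . . . . . . .
    . . . . . . . . . .
    . . . . . . . . . .
    . . . . . . . . . .
T1:
  2·area = 22
  edge (6, 0)→(18, 10): d=(12,10) right/bottom  bias=-1
  edge (18, 10)→(11, 6): d=(-7,-4) top-left  bias=+0
  edge (11, 6)→(6, 0): d=(-5,-6) top-left  bias=+0
    (3,0)@(7, 1): e=[2,19,1] → X
    (4,0)@(9, 1): e=[-18,27,13] → .
    (3,1)@(7, 3): e=[26,5,-9] → .
    (4,1)@(9, 3): e=[6,13,3] → X
    (5,1)@(11, 3): e=[-14,21,15] → .
    (4,2)@(9, 5): e=[30,-1,-7] → .
    (5,2)@(11, 5): e=[10,7,5] → X
    (6,2)@(13, 5): e=[-10,15,17] → .
    (5,3)@(11, 7): e=[34,-7,-5] → .
    (6,3)@(13, 7): e=[14,1,7] → X
    (7,3)@(15, 7): e=[-6,9,19] → .
    (6,4)@(13, 9): e=[38,-13,-3] → .
  covered (4 px):
    . . . X . . . . . .
    . . . . X . . . . .
    . . . . . X . . . .
    . . . . . . X . . .
    . . . . . . . . . .
    . . . . . . . . . .
    . . . . . . . . . .
    . . . . . . . . . .
    . . . . . . . . . .
    . . . . . . . . . .
T2:
  2·area = 32
  edge (4, 12)→(4, 20): d=(0,8) right/bottom  bias=-1
  edge (4, 20)→(0, 2): d=(-4,-18) top-left  bias=+0
  edge (0, 2)→(4, 12): d=(4,10) right/bottom  bias=-1
    (0,2)@(1, 5): e=[24,6,2] → X
    (1,2)@(3, 5): e=[8,42,-18] → .
    (0,3)@(1, 7): e=[24,-2,10] → .
    (1,5)@(3, 11): e=[8,18,6] → X
    (2,5)@(5, 11): e=[-8,54,-14] → .
    (1,6)@(3, 13): e=[8,10,14] → X
    (2,6)@(5, 13): e=[-8,46,-6] → .
    (1,7)@(3, 15): e=[8,2,22] → X
    (2,7)@(5, 15): e=[-8,38,2] → .
    (1,8)@(3, 17): e=[8,-6,30] → .
  covered (4 px):
    . . . . . . . . . .
    . . . . . . . . . .
    X . . . . . . . . .
    . . . . . . . . . .
    . . . . . . . . . .
    . X . . . . . . . .
    . X . . . . . . . .
    . X . . . . . . . .
    . . . . . . . . . .
    . . . . . . . . . .
T3:
  2·area = 44
  edge (8, 18)→(18, 12): d=(10,-6) top-left  bias=+0
  edge (18, 12)→(12, 20): d=(-6,8) right/bottom  bias=-1
  edge (12, 20)→(8, 18): d=(-4,-2) top-left  bias=+0
    (8,6)@(17, 13): e=[4,2,38] → X
    (9,6)@(19, 13): e=[16,-14,42] → .
    (6,7)@(13, 15): e=[0,22,22] → X  [on edge]
    (7,7)@(15, 15): e=[12,6,26] → X
    (8,7)@(17, 15): e=[24,-10,30] → .
    (5,8)@(11, 17): e=[8,26,10] → X
    (7,8)@(15, 17): e=[32,-6,18] → .
    (5,9)@(11, 19): e=[28,14,2] → X
    (6,9)@(13, 19): e=[40,-2,6] → .
  covered (6 px):
    . . . . . . . . . .
    . . . . . . . . . .
    . . . . . . . . . .
    . . . . . . . . . .
    . . . . . . . . . .
    . . . . . . . . . .
    . . . . . . . . X .
    . . . . . . X X . .
    . . . . . X X . . .
    . . . . . X . . . .

Z-buffer (winner per pixel, '.' = empty):
  . . . 1 . . . . . .
  . . . . 1 . . . . .
  2 . . . . 1 . . . .
  . . . . . . 1 . . .
  . . 0 . . . . . . .
  . 2 . . . . . . . .
  . 0 . . . . . . 3 .
  . 2 . . . . 3 3 . .
  . . . . . 3 3 . . .
  . . . . . 3 . . . .

Result: 3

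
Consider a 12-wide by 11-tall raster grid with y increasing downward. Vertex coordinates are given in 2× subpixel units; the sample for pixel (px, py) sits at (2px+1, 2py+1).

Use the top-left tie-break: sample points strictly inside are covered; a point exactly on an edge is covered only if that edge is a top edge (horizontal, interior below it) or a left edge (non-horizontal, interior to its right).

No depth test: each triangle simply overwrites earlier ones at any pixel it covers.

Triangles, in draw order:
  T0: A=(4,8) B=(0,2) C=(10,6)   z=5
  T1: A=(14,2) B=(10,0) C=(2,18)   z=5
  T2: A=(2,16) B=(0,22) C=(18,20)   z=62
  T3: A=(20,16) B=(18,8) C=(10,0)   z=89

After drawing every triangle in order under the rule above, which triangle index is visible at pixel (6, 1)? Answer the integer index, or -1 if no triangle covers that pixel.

T0:
  2·area = 44
  edge (4, 8)→(0, 2): d=(-4,-6) top-left  bias=+0
  edge (0, 2)→(10, 6): d=(10,4) right/bottom  bias=-1
  edge (10, 6)→(4, 8): d=(-6,2) right/bottom  bias=-1
    (0,1)@(1, 3): e=[2,6,36] → █
    (1,1)@(3, 3): e=[14,-2,32] → ·
    (9,1)@(19, 3): e=[110,-66,0] → ·  [on edge]
    (0,2)@(1, 5): e=[-6,26,24] → ·
    (1,2)@(3, 5): e=[6,18,20] → █
    (2,2)@(5, 5): e=[18,10,16] → █
    (3,2)@(7, 5): e=[30,2,12] → █
    (4,2)@(9, 5): e=[42,-6,8] → ·
    (6,2)@(13, 5): e=[66,-22,0] → ·  [on edge]
    (1,3)@(3, 7): e=[-2,38,8] → ·
    (2,3)@(5, 7): e=[10,30,4] → █
    (3,3)@(7, 7): e=[22,22,0] → ·  [on edge]
    (0,4)@(1, 9): e=[-22,66,0] → ·  [on edge]
  covered (5 px):
    · · · · · · · · · · · ·
    █ · · · · · · · · · · ·
    · █ █ █ · · · · · · · ·
    · · █ · · · · · · · · ·
    · · · · · · · · · · · ·
    · · · · · · · · · · · ·
    · · · · · · · · · · · ·
    · · · · · · · · · · · ·
    · · · · · · · · · · · ·
    · · · · · · · · · · · ·
    · · · · · · · · · · · ·
T1:
  2·area = 88  (B↔C swapped to make it positive)
  edge (14, 2)→(2, 18): d=(-12,16) right/bottom  bias=-1
  edge (2, 18)→(10, 0): d=(8,-18) top-left  bias=+0
  edge (10, 0)→(14, 2): d=(4,2) right/bottom  bias=-1
    (5,0)@(11, 1): e=[60,26,2] → █
    (6,0)@(13, 1): e=[28,62,-2] → ·
    (4,1)@(9, 3): e=[68,6,14] → █
    (6,1)@(13, 3): e=[4,78,6] → █
    (7,1)@(15, 3): e=[-28,114,2] → ·
    (4,2)@(9, 5): e=[44,22,22] → █
    (6,2)@(13, 5): e=[-20,94,14] → ·
    (3,3)@(7, 7): e=[52,2,34] → █
    (5,3)@(11, 7): e=[-12,74,26] → ·
    (3,4)@(7, 9): e=[28,18,42] → █
    (4,4)@(9, 9): e=[-4,54,38] → ·
    (3,5)@(7, 11): e=[4,34,50] → █
  covered (11 px):
    · · · · · █ · · · · · ·
    · · · · █ █ █ · · · · ·
    · · · · █ █ · · · · · ·
    · · · █ █ · · · · · · ·
    · · · █ · · · · · · · ·
    · · · █ · · · · · · · ·
    · · █ · · · · · · · · ·
    · · · · · · · · · · · ·
    · · · · · · · · · · · ·
    · · · · · · · · · · · ·
    · · · · · · · · · · · ·
T2:
  2·area = 104  (B↔C swapped to make it positive)
  edge (2, 16)→(18, 20): d=(16,4) right/bottom  bias=-1
  edge (18, 20)→(0, 22): d=(-18,2) right/bottom  bias=-1
  edge (0, 22)→(2, 16): d=(2,-6) top-left  bias=+0
    (3,0)@(7, 1): e=[-260,364,0] → ·  [on edge]
    (2,3)@(5, 7): e=[-156,260,0] → ·  [on edge]
    (1,6)@(3, 13): e=[-52,156,0] → ·  [on edge]
    (1,8)@(3, 17): e=[12,84,8] → █
    (2,8)@(5, 17): e=[4,80,20] → █
    (3,8)@(7, 17): e=[-4,76,32] → ·
    (0,9)@(1, 19): e=[52,52,0] → █  [on edge]
    (3,9)@(7, 19): e=[28,40,36] → █
    (4,9)@(9, 19): e=[20,36,48] → █
    (5,9)@(11, 19): e=[12,32,60] → █
    (6,9)@(13, 19): e=[4,28,72] → █
    (7,9)@(15, 19): e=[-4,24,84] → ·
    (4,10)@(9, 21): e=[52,0,52] → ·  [on edge]
  covered (13 px):
    · · · · · · · · · · · ·
    · · · · · · · · · · · ·
    · · · · · · · · · · · ·
    · · · · · · · · · · · ·
    · · · · · · · · · · · ·
    · · · · · · · · · · · ·
    · · · · · · · · · · · ·
    · · · · · · · · · · · ·
    · █ █ · · · · · · · · ·
    █ █ █ █ █ █ █ · · · · ·
    █ █ █ █ · · · · · · · ·
T3:
  2·area = 48  (B↔C swapped to make it positive)
  edge (20, 16)→(10, 0): d=(-10,-16) top-left  bias=+0
  edge (10, 0)→(18, 8): d=(8,8) right/bottom  bias=-1
  edge (18, 8)→(20, 16): d=(2,8) right/bottom  bias=-1
    (5,0)@(11, 1): e=[6,0,42] → ·  [on edge]
    (6,1)@(13, 3): e=[18,0,30] → ·  [on edge]
    (7,2)@(15, 5): e=[30,0,18] → ·  [on edge]
    (7,3)@(15, 7): e=[10,16,22] → █
    (8,3)@(17, 7): e=[42,0,6] → ·  [on edge]
    (7,4)@(15, 9): e=[-10,32,26] → ·
    (8,4)@(17, 9): e=[22,16,10] → █
    (9,4)@(19, 9): e=[54,0,-6] → ·  [on edge]
    (8,5)@(17, 11): e=[2,32,14] → █
    (9,5)@(19, 11): e=[34,16,-2] → ·
    (10,5)@(21, 11): e=[66,0,-18] → ·  [on edge]
    (8,6)@(17, 13): e=[-18,48,18] → ·
    (11,6)@(23, 13): e=[78,0,-30] → ·  [on edge]
  covered (4 px):
    · · · · · · · · · · · ·
    · · · · · · · · · · · ·
    · · · · · · · · · · · ·
    · · · · · · · █ · · · ·
    · · · · · · · · █ · · ·
    · · · · · · · · █ · · ·
    · · · · · · · · · █ · ·
    · · · · · · · · · · · ·
    · · · · · · · · · · · ·
    · · · · · · · · · · · ·
    · · · · · · · · · · · ·

Z-buffer (winner per pixel, '.' = empty):
  . . . . . 1 . . . . . .
  0 . . . 1 1 1 . . . . .
  . 0 0 0 1 1 . . . . . .
  . . 0 1 1 . . 3 . . . .
  . . . 1 . . . . 3 . . .
  . . . 1 . . . . 3 . . .
  . . 1 . . . . . . 3 . .
  . . . . . . . . . . . .
  . 2 2 . . . . . . . . .
  2 2 2 2 2 2 2 . . . . .
  2 2 2 2 . . . . . . . .

Final: 1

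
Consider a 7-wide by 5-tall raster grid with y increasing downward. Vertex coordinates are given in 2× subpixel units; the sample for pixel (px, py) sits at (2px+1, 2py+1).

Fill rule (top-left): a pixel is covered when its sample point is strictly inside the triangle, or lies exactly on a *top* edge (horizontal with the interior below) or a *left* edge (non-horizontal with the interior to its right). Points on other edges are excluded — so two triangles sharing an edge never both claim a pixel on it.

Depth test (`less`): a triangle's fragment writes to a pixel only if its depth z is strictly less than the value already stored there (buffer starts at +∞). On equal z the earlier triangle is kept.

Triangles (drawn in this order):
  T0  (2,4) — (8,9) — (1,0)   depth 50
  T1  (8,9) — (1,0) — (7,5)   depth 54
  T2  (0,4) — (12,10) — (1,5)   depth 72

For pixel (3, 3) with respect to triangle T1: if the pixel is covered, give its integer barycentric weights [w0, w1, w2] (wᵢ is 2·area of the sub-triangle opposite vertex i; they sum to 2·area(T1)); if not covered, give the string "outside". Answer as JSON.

T0:
  2·area = 19  (B↔C swapped to make it positive)
  edge (2, 4)→(1, 0): d=(-1,-4) top-left  bias=+0
  edge (1, 0)→(8, 9): d=(7,9) right/bottom  bias=-1
  edge (8, 9)→(2, 4): d=(-6,-5) top-left  bias=+0
    (1,1)@(3, 3): e=[5,3,11] → X
    (2,1)@(5, 3): e=[13,-15,21] → .
    (1,2)@(3, 5): e=[3,17,-1] → .
  covered (1 px):
    . . . . . . .
    . X . . . . .
    . . . . . . .
    . . . . . . .
    . . . . . . .
T1:
  2·area = 19
  edge (8, 9)→(1, 0): d=(-7,-9) top-left  bias=+0
  edge (1, 0)→(7, 5): d=(6,5) right/bottom  bias=-1
  edge (7, 5)→(8, 9): d=(1,4) right/bottom  bias=-1
    (2,2)@(5, 5): e=[1,10,8] → X
    (3,2)@(7, 5): e=[19,0,0] → .  [on edge]
    (2,3)@(5, 7): e=[-13,22,10] → .
    (3,3)@(7, 7): e=[5,12,2] → X
    (4,3)@(9, 7): e=[23,2,-6] → .
    (3,4)@(7, 9): e=[-9,24,4] → .
  covered (2 px):
    . . . . . . .
    . . . . . . .
    . . X . . . .
    . . . X . . .
    . . . . . . .
T2:
  2·area = 6
  edge (0, 4)→(12, 10): d=(12,6) right/bottom  bias=-1
  edge (12, 10)→(1, 5): d=(-11,-5) top-left  bias=+0
  edge (1, 5)→(0, 4): d=(-1,-1) top-left  bias=+0
    (0,2)@(1, 5): e=[6,0,0] → X  [on edge]
    (1,2)@(3, 5): e=[-6,10,2] → .
    (0,3)@(1, 7): e=[30,-22,-2] → .
    (1,3)@(3, 7): e=[18,-12,0] → .  [on edge]
    (2,4)@(5, 9): e=[30,-24,0] → .  [on edge]
  covered (1 px):
    . . . . . . .
    . . . . . . .
    X . . . . . .
    . . . . . . .
    . . . . . . .

Result: [12,2,5]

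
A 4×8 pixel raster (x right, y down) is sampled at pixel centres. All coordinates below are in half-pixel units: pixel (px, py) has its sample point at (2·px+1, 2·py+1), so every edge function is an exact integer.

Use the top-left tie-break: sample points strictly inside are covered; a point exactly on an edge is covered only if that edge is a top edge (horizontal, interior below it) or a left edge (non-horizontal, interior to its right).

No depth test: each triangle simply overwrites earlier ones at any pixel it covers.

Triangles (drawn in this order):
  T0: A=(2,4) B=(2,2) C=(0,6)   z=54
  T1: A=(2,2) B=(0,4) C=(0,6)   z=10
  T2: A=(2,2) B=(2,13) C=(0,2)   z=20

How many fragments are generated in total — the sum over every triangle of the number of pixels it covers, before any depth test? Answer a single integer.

T0:
  2·area = 4  (B↔C swapped to make it positive)
  edge (2, 4)→(0, 6): d=(-2,2) right/bottom  bias=-1
  edge (0, 6)→(2, 2): d=(2,-4) top-left  bias=+0
  edge (2, 2)→(2, 4): d=(0,2) right/bottom  bias=-1
    (2,0)@(5, 1): e=[0,10,-6] → ·  [on edge]
    (1,1)@(3, 3): e=[0,6,-2] → ·  [on edge]
    (0,2)@(1, 5): e=[0,2,2] → ·  [on edge]
  covered (0 px):
    · · · ·
    · · · ·
    · · · ·
    · · · ·
    · · · ·
    · · · ·
    · · · ·
    · · · ·
T1:
  2·area = 4  (B↔C swapped to make it positive)
  edge (2, 2)→(0, 6): d=(-2,4) right/bottom  bias=-1
  edge (0, 6)→(0, 4): d=(0,-2) top-left  bias=+0
  edge (0, 4)→(2, 2): d=(2,-2) top-left  bias=+0
    (1,0)@(3, 1): e=[-2,6,0] → ·  [on edge]
    (0,1)@(1, 3): e=[2,2,0] → #  [on edge]
    (1,1)@(3, 3): e=[-6,6,4] → ·
    (0,2)@(1, 5): e=[-2,2,4] → ·
  covered (1 px):
    · · · ·
    # · · ·
    · · · ·
    · · · ·
    · · · ·
    · · · ·
    · · · ·
    · · · ·
T2:
  2·area = 22
  edge (2, 2)→(2, 13): d=(0,11) right/bottom  bias=-1
  edge (2, 13)→(0, 2): d=(-2,-11) top-left  bias=+0
  edge (0, 2)→(2, 2): d=(2,0) top-left  bias=+0
    (0,1)@(1, 3): e=[11,9,2] → #
    (1,1)@(3, 3): e=[-11,31,2] → ·
    (0,2)@(1, 5): e=[11,5,6] → #
    (1,2)@(3, 5): e=[-11,27,6] → ·
    (0,3)@(1, 7): e=[11,1,10] → #
    (1,3)@(3, 7): e=[-11,23,10] → ·
    (0,4)@(1, 9): e=[11,-3,14] → ·
  covered (3 px):
    · · · ·
    # · · ·
    # · · ·
    # · · ·
    · · · ·
    · · · ·
    · · · ·
    · · · ·

Final: 4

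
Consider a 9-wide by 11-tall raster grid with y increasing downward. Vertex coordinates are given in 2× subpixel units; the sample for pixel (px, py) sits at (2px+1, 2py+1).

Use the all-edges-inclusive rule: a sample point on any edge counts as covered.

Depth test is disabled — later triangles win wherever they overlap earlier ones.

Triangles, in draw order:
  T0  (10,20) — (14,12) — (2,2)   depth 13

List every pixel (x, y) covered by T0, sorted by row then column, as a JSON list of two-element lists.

T0:
  2·area = 136  (B↔C swapped to make it positive)
  edge (10, 20)→(2, 2): d=(-8,-18) inclusive
  edge (2, 2)→(14, 12): d=(12,10) inclusive
  edge (14, 12)→(10, 20): d=(-4,8) inclusive
    (1,1)@(3, 3): e=[10,2,124] → X
    (2,1)@(5, 3): e=[46,-18,108] → .
    (1,2)@(3, 5): e=[-6,26,116] → .
    (2,2)@(5, 5): e=[30,6,100] → X
    (3,2)@(7, 5): e=[66,-14,84] → .
    (2,3)@(5, 7): e=[14,30,92] → X
    (3,3)@(7, 7): e=[50,10,76] → X
    (4,3)@(9, 7): e=[86,-10,60] → .
    (2,4)@(5, 9): e=[-2,54,84] → .
    (3,4)@(7, 9): e=[34,34,68] → X
    (4,4)@(9, 9): e=[70,14,52] → X
    (5,4)@(11, 9): e=[106,-6,36] → .
  covered (17 px):
    . . . . . . . . .
    . X . . . . . . .
    . . X . . . . . .
    . . X X . . . . .
    . . . X X . . . .
    . . . X X X . . .
    . . . X X X X . .
    . . . . X X . . .
    . . . . X X . . .
    . . . . . . . . .
    . . . . . . . . .

Answer: [[1,1],[2,2],[2,3],[3,3],[3,4],[4,4],[3,5],[4,5],[5,5],[3,6],[4,6],[5,6],[6,6],[4,7],[5,7],[4,8],[5,8]]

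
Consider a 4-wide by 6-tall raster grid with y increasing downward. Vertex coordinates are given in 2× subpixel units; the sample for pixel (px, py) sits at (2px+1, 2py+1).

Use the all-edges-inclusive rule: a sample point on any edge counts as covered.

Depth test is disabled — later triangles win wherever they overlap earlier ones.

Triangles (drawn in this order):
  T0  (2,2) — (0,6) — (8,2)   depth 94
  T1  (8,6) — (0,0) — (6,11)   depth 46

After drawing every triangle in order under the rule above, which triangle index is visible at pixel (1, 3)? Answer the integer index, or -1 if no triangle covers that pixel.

T0:
  2·area = 24  (B↔C swapped to make it positive)
  edge (2, 2)→(8, 2): d=(6,0) inclusive
  edge (8, 2)→(0, 6): d=(-8,4) inclusive
  edge (0, 6)→(2, 2): d=(2,-4) inclusive
    (1,1)@(3, 3): e=[6,12,6] → █
    (2,1)@(5, 3): e=[6,4,14] → █
    (3,1)@(7, 3): e=[6,-4,22] → ·
    (0,2)@(1, 5): e=[18,4,2] → █
    (1,2)@(3, 5): e=[18,-4,10] → ·
    (2,2)@(5, 5): e=[18,-12,18] → ·
    (0,3)@(1, 7): e=[30,-12,6] → ·
  covered (3 px):
    · · · ·
    · █ █ ·
    █ · · ·
    · · · ·
    · · · ·
    · · · ·
T1:
  2·area = 52  (B↔C swapped to make it positive)
  edge (8, 6)→(6, 11): d=(-2,5) inclusive
  edge (6, 11)→(0, 0): d=(-6,-11) inclusive
  edge (0, 0)→(8, 6): d=(8,6) inclusive
    (0,0)@(1, 1): e=[45,5,2] → █
    (1,0)@(3, 1): e=[35,27,-10] → ·
    (0,1)@(1, 3): e=[41,-7,18] → ·
    (1,1)@(3, 3): e=[31,15,6] → █
    (2,1)@(5, 3): e=[21,37,-6] → ·
    (1,2)@(3, 5): e=[27,3,22] → █
    (2,2)@(5, 5): e=[17,25,10] → █
    (3,2)@(7, 5): e=[7,47,-2] → ·
    (1,3)@(3, 7): e=[23,-9,38] → ·
    (2,3)@(5, 7): e=[13,13,26] → █
    (3,3)@(7, 7): e=[3,35,14] → █
    (2,4)@(5, 9): e=[9,1,42] → █
  covered (7 px):
    █ · · ·
    · █ · ·
    · █ █ ·
    · · █ █
    · · █ ·
    · · · ·

Z-buffer (winner per pixel, '.' = empty):
  1 . . .
  . 1 0 .
  0 1 1 .
  . . 1 1
  . . 1 .
  . . . .

Final: -1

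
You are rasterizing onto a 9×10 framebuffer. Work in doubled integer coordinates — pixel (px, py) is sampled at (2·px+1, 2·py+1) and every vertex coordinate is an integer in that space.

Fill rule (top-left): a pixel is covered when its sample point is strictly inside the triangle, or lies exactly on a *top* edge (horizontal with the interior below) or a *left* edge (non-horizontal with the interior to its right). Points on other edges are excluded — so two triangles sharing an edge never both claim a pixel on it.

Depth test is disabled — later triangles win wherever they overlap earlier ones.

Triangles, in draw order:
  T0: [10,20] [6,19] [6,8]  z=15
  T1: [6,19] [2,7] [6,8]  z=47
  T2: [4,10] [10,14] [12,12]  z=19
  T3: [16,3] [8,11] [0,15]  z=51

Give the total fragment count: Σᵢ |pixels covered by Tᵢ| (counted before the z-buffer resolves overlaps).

T0:
  2·area = 44
  edge (10, 20)→(6, 19): d=(-4,-1) top-left  bias=+0
  edge (6, 19)→(6, 8): d=(0,-11) top-left  bias=+0
  edge (6, 8)→(10, 20): d=(4,12) right/bottom  bias=-1
    (2,2)@(5, 5): e=[55,-11,0] → ·  [on edge]
    (3,5)@(7, 11): e=[33,11,0] → ·  [on edge]
    (3,6)@(7, 13): e=[25,11,8] → #
    (4,6)@(9, 13): e=[27,33,-16] → ·
    (3,7)@(7, 15): e=[17,11,16] → #
    (4,7)@(9, 15): e=[19,33,-8] → ·
    (3,8)@(7, 17): e=[9,11,24] → #
    (4,8)@(9, 17): e=[11,33,0] → ·  [on edge]
    (3,9)@(7, 19): e=[1,11,32] → #
    (4,9)@(9, 19): e=[3,33,8] → #
    (5,9)@(11, 19): e=[5,55,-16] → ·
  covered (5 px):
    · · · · · · · · ·
    · · · · · · · · ·
    · · · · · · · · ·
    · · · · · · · · ·
    · · · · · · · · ·
    · · · · · · · · ·
    · · · # · · · · ·
    · · · # · · · · ·
    · · · # · · · · ·
    · · · # # · · · ·
T1:
  2·area = 44
  edge (6, 19)→(2, 7): d=(-4,-12) top-left  bias=+0
  edge (2, 7)→(6, 8): d=(4,1) right/bottom  bias=-1
  edge (6, 8)→(6, 19): d=(0,11) right/bottom  bias=-1
    (1,4)@(3, 9): e=[4,7,33] → #
    (2,4)@(5, 9): e=[28,5,11] → #
    (3,4)@(7, 9): e=[52,3,-11] → ·
    (1,5)@(3, 11): e=[-4,15,33] → ·
    (2,5)@(5, 11): e=[20,13,11] → #
    (3,5)@(7, 11): e=[44,11,-11] → ·
    (2,6)@(5, 13): e=[12,21,11] → #
    (3,6)@(7, 13): e=[36,19,-11] → ·
    (2,7)@(5, 15): e=[4,29,11] → #
    (3,7)@(7, 15): e=[28,27,-11] → ·
    (2,8)@(5, 17): e=[-4,37,11] → ·
  covered (5 px):
    · · · · · · · · ·
    · · · · · · · · ·
    · · · · · · · · ·
    · · · · · · · · ·
    · # # · · · · · ·
    · · # · · · · · ·
    · · # · · · · · ·
    · · # · · · · · ·
    · · · · · · · · ·
    · · · · · · · · ·
T2:
  2·area = 20  (B↔C swapped to make it positive)
  edge (4, 10)→(12, 12): d=(8,2) right/bottom  bias=-1
  edge (12, 12)→(10, 14): d=(-2,2) right/bottom  bias=-1
  edge (10, 14)→(4, 10): d=(-6,-4) top-left  bias=+0
    (8,3)@(17, 7): e=[-50,0,70] → ·  [on edge]
    (7,4)@(15, 9): e=[-30,0,50] → ·  [on edge]
    (3,5)@(7, 11): e=[2,12,6] → #
    (4,5)@(9, 11): e=[-2,8,14] → ·
    (6,5)@(13, 11): e=[-10,0,30] → ·  [on edge]
    (3,6)@(7, 13): e=[18,8,-6] → ·
    (4,6)@(9, 13): e=[14,4,2] → #
    (5,6)@(11, 13): e=[10,0,10] → ·  [on edge]
    (4,7)@(9, 15): e=[30,0,-10] → ·  [on edge]
    (3,8)@(7, 17): e=[50,0,-30] → ·  [on edge]
    (2,9)@(5, 19): e=[70,0,-50] → ·  [on edge]
  covered (2 px):
    · · · · · · · · ·
    · · · · · · · · ·
    · · · · · · · · ·
    · · · · · · · · ·
    · · · · · · · · ·
    · · · # · · · · ·
    · · · · # · · · ·
    · · · · · · · · ·
    · · · · · · · · ·
    · · · · · · · · ·
T3:
  2·area = 32
  edge (16, 3)→(8, 11): d=(-8,8) right/bottom  bias=-1
  edge (8, 11)→(0, 15): d=(-8,4) right/bottom  bias=-1
  edge (0, 15)→(16, 3): d=(16,-12) top-left  bias=+0
    (5,3)@(11, 7): e=[8,20,4] → #
    (6,3)@(13, 7): e=[-8,12,28] → ·
    (4,4)@(9, 9): e=[8,12,12] → #
    (5,4)@(11, 9): e=[-8,4,36] → ·
    (3,5)@(7, 11): e=[8,4,20] → #
    (4,5)@(9, 11): e=[-8,-4,44] → ·
    (1,6)@(3, 13): e=[24,4,4] → #
    (2,6)@(5, 13): e=[8,-4,28] → ·
    (3,6)@(7, 13): e=[-8,-12,52] → ·
    (1,7)@(3, 15): e=[8,-12,36] → ·
  covered (4 px):
    · · · · · · · · ·
    · · · · · · · · ·
    · · · · · · · · ·
    · · · · · # · · ·
    · · · · # · · · ·
    · · · # · · · · ·
    · # · · · · · · ·
    · · · · · · · · ·
    · · · · · · · · ·
    · · · · · · · · ·

Result: 16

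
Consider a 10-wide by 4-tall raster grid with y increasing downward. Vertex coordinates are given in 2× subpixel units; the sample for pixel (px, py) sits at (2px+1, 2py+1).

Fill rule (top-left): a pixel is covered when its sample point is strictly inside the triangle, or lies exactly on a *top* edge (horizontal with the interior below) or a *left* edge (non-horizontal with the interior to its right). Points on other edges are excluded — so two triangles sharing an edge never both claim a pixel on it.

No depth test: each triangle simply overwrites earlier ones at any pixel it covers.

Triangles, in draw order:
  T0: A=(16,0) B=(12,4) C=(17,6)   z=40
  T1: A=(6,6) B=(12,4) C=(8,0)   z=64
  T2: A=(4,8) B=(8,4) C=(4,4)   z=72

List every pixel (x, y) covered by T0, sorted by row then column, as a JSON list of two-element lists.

T0:
  2·area = 28  (B↔C swapped to make it positive)
  edge (16, 0)→(17, 6): d=(1,6) right/bottom  bias=-1
  edge (17, 6)→(12, 4): d=(-5,-2) top-left  bias=+0
  edge (12, 4)→(16, 0): d=(4,-4) top-left  bias=+0
    (7,0)@(15, 1): e=[7,21,0] → #  [on edge]
    (8,0)@(17, 1): e=[-5,25,8] → ·
    (6,1)@(13, 3): e=[21,7,0] → #  [on edge]
    (8,1)@(17, 3): e=[-3,15,16] → ·
    (5,2)@(11, 5): e=[35,-7,0] → ·  [on edge]
    (6,2)@(13, 5): e=[23,-3,8] → ·
    (7,2)@(15, 5): e=[11,1,16] → #
    (8,2)@(17, 5): e=[-1,5,24] → ·
    (4,3)@(9, 7): e=[49,-21,0] → ·  [on edge]
    (7,3)@(15, 7): e=[13,-9,24] → ·
  covered (4 px):
    · · · · · · · # · ·
    · · · · · · # # · ·
    · · · · · · · # · ·
    · · · · · · · · · ·
T1:
  2·area = 32  (B↔C swapped to make it positive)
  edge (6, 6)→(8, 0): d=(2,-6) top-left  bias=+0
  edge (8, 0)→(12, 4): d=(4,4) right/bottom  bias=-1
  edge (12, 4)→(6, 6): d=(-6,2) right/bottom  bias=-1
    (4,0)@(9, 1): e=[8,0,24] → ·  [on edge]
    (3,1)@(7, 3): e=[0,16,16] → #  [on edge]
    (4,1)@(9, 3): e=[12,8,12] → #
    (5,1)@(11, 3): e=[24,0,8] → ·  [on edge]
    (7,1)@(15, 3): e=[48,-16,0] → ·  [on edge]
    (3,2)@(7, 5): e=[4,24,4] → #
    (4,2)@(9, 5): e=[16,16,0] → ·  [on edge]
    (6,2)@(13, 5): e=[40,0,-8] → ·  [on edge]
    (1,3)@(3, 7): e=[-16,48,0] → ·  [on edge]
    (3,3)@(7, 7): e=[8,32,-8] → ·
    (7,3)@(15, 7): e=[56,0,-24] → ·  [on edge]
  covered (3 px):
    · · · · · · · · · ·
    · · · # # · · · · ·
    · · · # · · · · · ·
    · · · · · · · · · ·
T2:
  2·area = 16  (B↔C swapped to make it positive)
  edge (4, 8)→(4, 4): d=(0,-4) top-left  bias=+0
  edge (4, 4)→(8, 4): d=(4,0) top-left  bias=+0
  edge (8, 4)→(4, 8): d=(-4,4) right/bottom  bias=-1
    (5,0)@(11, 1): e=[28,-12,0] → ·  [on edge]
    (4,1)@(9, 3): e=[20,-4,0] → ·  [on edge]
    (2,2)@(5, 5): e=[4,4,8] → #
    (3,2)@(7, 5): e=[12,4,0] → ·  [on edge]
    (2,3)@(5, 7): e=[4,12,0] → ·  [on edge]
  covered (1 px):
    · · · · · · · · · ·
    · · · · · · · · · ·
    · · # · · · · · · ·
    · · · · · · · · · ·

Answer: [[7,0],[6,1],[7,1],[7,2]]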